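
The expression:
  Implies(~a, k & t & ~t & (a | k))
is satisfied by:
  {a: True}


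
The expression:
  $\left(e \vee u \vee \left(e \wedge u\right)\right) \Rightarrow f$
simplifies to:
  $f \vee \left(\neg e \wedge \neg u\right)$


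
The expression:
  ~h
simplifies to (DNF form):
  ~h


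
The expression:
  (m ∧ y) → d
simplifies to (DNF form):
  d ∨ ¬m ∨ ¬y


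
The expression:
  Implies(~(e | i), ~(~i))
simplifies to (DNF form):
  e | i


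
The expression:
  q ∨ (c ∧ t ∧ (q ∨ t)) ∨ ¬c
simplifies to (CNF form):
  q ∨ t ∨ ¬c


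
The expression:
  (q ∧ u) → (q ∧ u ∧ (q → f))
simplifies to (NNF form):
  f ∨ ¬q ∨ ¬u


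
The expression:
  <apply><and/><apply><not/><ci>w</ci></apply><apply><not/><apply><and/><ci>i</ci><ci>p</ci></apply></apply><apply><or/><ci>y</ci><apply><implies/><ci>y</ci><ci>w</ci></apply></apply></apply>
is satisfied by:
  {p: False, w: False, i: False}
  {i: True, p: False, w: False}
  {p: True, i: False, w: False}


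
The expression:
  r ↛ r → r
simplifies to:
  True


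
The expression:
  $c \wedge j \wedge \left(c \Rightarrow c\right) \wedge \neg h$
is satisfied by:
  {c: True, j: True, h: False}


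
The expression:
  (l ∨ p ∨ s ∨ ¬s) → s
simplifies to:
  s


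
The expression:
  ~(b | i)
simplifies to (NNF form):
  ~b & ~i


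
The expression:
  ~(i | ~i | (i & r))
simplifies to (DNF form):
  False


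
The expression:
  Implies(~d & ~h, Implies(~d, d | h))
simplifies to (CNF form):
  d | h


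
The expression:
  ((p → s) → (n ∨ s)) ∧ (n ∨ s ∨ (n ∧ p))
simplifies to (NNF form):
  n ∨ s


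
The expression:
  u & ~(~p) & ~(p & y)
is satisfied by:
  {p: True, u: True, y: False}


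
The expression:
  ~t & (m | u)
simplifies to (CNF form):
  ~t & (m | u)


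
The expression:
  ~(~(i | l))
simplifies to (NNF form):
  i | l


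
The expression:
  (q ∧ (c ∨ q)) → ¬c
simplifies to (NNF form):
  ¬c ∨ ¬q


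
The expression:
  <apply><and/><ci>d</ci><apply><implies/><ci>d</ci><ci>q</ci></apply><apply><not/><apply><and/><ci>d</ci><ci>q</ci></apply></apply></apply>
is never true.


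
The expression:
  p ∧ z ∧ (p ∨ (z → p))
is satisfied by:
  {z: True, p: True}


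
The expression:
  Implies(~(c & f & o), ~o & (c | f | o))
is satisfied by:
  {c: True, f: True, o: False}
  {c: True, f: False, o: False}
  {f: True, c: False, o: False}
  {c: True, o: True, f: True}


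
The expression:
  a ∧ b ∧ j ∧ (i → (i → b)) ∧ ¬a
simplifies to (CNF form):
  False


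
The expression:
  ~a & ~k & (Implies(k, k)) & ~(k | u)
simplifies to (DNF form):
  ~a & ~k & ~u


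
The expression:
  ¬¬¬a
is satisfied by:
  {a: False}


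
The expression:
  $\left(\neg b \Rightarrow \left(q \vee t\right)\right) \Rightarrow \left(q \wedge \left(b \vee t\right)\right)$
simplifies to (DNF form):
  $\left(b \wedge q\right) \vee \left(q \wedge t\right) \vee \left(\neg b \wedge \neg q \wedge \neg t\right)$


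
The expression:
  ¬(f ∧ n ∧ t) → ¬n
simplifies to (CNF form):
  (f ∨ ¬n) ∧ (t ∨ ¬n)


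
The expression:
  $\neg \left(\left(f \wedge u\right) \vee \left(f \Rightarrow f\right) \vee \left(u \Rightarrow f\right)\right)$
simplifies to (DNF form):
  $\text{False}$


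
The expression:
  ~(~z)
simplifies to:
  z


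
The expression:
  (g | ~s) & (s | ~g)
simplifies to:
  (g & s) | (~g & ~s)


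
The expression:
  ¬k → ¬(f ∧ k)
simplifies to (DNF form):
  True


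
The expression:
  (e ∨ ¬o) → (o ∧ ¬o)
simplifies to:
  o ∧ ¬e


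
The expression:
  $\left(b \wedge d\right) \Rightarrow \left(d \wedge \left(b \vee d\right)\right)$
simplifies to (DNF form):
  $\text{True}$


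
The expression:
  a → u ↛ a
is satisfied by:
  {a: False}


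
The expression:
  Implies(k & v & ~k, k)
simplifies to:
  True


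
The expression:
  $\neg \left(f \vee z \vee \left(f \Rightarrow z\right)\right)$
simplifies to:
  $\text{False}$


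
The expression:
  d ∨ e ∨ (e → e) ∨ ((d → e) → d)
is always true.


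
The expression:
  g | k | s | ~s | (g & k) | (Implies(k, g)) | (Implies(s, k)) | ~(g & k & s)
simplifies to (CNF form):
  True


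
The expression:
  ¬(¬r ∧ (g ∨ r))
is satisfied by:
  {r: True, g: False}
  {g: False, r: False}
  {g: True, r: True}


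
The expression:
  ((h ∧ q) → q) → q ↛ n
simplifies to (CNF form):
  q ∧ ¬n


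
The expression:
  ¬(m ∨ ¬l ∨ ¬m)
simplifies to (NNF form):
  False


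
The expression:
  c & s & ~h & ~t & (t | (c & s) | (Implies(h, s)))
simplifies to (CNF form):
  c & s & ~h & ~t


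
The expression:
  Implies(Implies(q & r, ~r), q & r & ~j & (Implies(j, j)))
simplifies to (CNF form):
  q & r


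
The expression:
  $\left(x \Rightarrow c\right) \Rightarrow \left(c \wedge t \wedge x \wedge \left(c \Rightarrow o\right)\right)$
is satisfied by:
  {t: True, x: True, o: True, c: False}
  {t: True, x: True, o: False, c: False}
  {x: True, o: True, t: False, c: False}
  {x: True, t: False, o: False, c: False}
  {t: True, c: True, x: True, o: True}


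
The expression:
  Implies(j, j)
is always true.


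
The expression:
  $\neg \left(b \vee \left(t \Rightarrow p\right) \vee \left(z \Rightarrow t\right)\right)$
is never true.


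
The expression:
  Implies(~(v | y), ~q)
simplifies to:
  v | y | ~q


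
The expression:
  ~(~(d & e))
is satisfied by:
  {e: True, d: True}


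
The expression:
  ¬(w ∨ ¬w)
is never true.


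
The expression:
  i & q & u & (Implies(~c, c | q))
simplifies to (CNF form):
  i & q & u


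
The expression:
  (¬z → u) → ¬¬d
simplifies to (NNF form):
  d ∨ (¬u ∧ ¬z)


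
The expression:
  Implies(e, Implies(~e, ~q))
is always true.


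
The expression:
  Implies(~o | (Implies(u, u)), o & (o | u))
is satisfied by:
  {o: True}


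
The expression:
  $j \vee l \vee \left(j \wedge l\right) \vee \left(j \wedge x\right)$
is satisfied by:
  {l: True, j: True}
  {l: True, j: False}
  {j: True, l: False}


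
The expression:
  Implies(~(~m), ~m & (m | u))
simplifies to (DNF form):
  ~m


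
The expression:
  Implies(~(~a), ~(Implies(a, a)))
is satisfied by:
  {a: False}


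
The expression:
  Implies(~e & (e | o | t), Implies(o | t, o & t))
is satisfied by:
  {e: True, o: False, t: False}
  {t: True, e: True, o: False}
  {o: True, e: True, t: False}
  {t: True, o: True, e: True}
  {t: False, e: False, o: False}
  {t: True, o: True, e: False}


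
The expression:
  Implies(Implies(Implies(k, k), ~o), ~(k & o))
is always true.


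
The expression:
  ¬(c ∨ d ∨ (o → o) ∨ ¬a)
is never true.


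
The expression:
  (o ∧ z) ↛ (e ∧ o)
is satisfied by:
  {z: True, o: True, e: False}


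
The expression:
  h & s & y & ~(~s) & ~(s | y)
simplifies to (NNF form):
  False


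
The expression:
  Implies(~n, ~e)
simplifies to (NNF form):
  n | ~e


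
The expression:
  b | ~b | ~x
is always true.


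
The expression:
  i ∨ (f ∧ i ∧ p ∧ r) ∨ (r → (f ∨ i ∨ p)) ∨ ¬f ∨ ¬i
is always true.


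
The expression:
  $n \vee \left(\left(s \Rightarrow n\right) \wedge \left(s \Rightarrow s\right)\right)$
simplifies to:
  $n \vee \neg s$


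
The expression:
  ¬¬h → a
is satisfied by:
  {a: True, h: False}
  {h: False, a: False}
  {h: True, a: True}


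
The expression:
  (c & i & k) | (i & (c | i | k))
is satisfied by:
  {i: True}


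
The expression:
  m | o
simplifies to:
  m | o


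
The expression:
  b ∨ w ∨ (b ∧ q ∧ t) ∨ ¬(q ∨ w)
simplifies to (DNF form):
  b ∨ w ∨ ¬q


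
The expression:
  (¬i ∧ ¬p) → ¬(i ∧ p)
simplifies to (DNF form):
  True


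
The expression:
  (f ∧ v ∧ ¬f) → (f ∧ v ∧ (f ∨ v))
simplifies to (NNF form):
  True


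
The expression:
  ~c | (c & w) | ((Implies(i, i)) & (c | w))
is always true.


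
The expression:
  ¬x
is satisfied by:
  {x: False}


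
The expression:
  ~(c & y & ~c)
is always true.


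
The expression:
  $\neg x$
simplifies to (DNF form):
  $\neg x$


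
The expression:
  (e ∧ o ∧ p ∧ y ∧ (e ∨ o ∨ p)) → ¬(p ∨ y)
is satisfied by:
  {p: False, e: False, o: False, y: False}
  {y: True, p: False, e: False, o: False}
  {o: True, p: False, e: False, y: False}
  {y: True, o: True, p: False, e: False}
  {e: True, y: False, p: False, o: False}
  {y: True, e: True, p: False, o: False}
  {o: True, e: True, y: False, p: False}
  {y: True, o: True, e: True, p: False}
  {p: True, o: False, e: False, y: False}
  {y: True, p: True, o: False, e: False}
  {o: True, p: True, y: False, e: False}
  {y: True, o: True, p: True, e: False}
  {e: True, p: True, o: False, y: False}
  {y: True, e: True, p: True, o: False}
  {o: True, e: True, p: True, y: False}


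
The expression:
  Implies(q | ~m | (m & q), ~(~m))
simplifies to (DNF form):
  m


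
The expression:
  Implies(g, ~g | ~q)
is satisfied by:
  {g: False, q: False}
  {q: True, g: False}
  {g: True, q: False}


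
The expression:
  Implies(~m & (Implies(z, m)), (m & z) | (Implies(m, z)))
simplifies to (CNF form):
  True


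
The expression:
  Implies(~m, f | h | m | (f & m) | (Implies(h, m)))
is always true.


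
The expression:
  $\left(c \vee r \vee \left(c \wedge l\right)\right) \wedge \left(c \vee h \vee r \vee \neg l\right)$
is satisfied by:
  {r: True, c: True}
  {r: True, c: False}
  {c: True, r: False}


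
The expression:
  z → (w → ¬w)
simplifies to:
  ¬w ∨ ¬z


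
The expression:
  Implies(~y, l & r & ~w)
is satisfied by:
  {y: True, l: True, r: True, w: False}
  {y: True, l: True, r: False, w: False}
  {y: True, r: True, w: False, l: False}
  {y: True, r: False, w: False, l: False}
  {y: True, l: True, w: True, r: True}
  {y: True, l: True, w: True, r: False}
  {y: True, w: True, r: True, l: False}
  {y: True, w: True, r: False, l: False}
  {l: True, w: False, r: True, y: False}


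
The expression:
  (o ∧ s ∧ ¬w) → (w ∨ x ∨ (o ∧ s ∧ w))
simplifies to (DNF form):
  w ∨ x ∨ ¬o ∨ ¬s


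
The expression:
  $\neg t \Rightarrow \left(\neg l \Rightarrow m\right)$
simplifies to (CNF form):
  $l \vee m \vee t$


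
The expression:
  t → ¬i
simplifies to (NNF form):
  ¬i ∨ ¬t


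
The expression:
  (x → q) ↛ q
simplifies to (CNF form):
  ¬q ∧ ¬x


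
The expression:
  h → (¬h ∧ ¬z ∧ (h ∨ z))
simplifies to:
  ¬h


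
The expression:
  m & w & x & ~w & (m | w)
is never true.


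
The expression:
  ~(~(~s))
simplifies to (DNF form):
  ~s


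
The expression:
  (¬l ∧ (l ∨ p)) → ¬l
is always true.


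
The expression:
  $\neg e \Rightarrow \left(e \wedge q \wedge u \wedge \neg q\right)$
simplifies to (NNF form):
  $e$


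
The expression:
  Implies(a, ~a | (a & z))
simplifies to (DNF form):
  z | ~a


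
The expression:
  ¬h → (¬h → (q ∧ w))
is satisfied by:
  {w: True, h: True, q: True}
  {w: True, h: True, q: False}
  {h: True, q: True, w: False}
  {h: True, q: False, w: False}
  {w: True, q: True, h: False}


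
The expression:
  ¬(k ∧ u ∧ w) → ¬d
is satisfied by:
  {u: True, w: True, k: True, d: False}
  {u: True, w: True, k: False, d: False}
  {u: True, k: True, w: False, d: False}
  {u: True, k: False, w: False, d: False}
  {w: True, k: True, u: False, d: False}
  {w: True, k: False, u: False, d: False}
  {k: True, u: False, w: False, d: False}
  {k: False, u: False, w: False, d: False}
  {d: True, u: True, w: True, k: True}


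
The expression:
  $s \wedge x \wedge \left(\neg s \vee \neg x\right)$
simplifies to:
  $\text{False}$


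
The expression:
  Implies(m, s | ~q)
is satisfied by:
  {s: True, m: False, q: False}
  {m: False, q: False, s: False}
  {s: True, q: True, m: False}
  {q: True, m: False, s: False}
  {s: True, m: True, q: False}
  {m: True, s: False, q: False}
  {s: True, q: True, m: True}


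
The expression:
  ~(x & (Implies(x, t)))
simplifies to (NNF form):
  ~t | ~x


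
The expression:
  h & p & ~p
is never true.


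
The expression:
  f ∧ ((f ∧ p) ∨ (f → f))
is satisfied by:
  {f: True}


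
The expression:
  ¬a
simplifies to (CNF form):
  ¬a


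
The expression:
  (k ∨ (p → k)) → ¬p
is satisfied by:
  {p: False, k: False}
  {k: True, p: False}
  {p: True, k: False}


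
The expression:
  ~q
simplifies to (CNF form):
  ~q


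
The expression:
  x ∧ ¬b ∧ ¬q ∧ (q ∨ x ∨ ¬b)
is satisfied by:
  {x: True, q: False, b: False}


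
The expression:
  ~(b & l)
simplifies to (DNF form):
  ~b | ~l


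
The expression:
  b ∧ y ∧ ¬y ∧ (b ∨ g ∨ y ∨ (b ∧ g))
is never true.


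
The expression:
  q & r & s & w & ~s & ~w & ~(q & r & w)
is never true.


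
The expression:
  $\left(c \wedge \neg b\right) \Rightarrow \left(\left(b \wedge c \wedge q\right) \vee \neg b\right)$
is always true.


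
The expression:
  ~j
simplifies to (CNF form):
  ~j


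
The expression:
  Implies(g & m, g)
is always true.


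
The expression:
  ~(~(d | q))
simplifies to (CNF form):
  d | q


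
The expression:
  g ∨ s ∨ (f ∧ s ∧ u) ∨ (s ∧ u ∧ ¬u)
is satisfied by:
  {g: True, s: True}
  {g: True, s: False}
  {s: True, g: False}


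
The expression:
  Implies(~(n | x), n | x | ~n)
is always true.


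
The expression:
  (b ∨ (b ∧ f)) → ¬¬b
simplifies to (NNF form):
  True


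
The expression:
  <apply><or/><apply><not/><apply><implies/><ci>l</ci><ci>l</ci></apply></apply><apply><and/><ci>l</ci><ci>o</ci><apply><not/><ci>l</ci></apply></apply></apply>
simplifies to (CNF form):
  <false/>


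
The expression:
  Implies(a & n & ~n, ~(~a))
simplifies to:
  True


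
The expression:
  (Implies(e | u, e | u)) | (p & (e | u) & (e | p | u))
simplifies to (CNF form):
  True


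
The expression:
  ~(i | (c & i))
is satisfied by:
  {i: False}


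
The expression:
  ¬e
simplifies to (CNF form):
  ¬e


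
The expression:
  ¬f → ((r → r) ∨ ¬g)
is always true.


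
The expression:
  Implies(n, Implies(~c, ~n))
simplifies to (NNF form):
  c | ~n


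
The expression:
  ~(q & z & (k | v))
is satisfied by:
  {k: False, v: False, q: False, z: False}
  {v: True, z: False, k: False, q: False}
  {k: True, z: False, v: False, q: False}
  {v: True, k: True, z: False, q: False}
  {z: True, k: False, v: False, q: False}
  {z: True, v: True, k: False, q: False}
  {z: True, k: True, v: False, q: False}
  {z: True, v: True, k: True, q: False}
  {q: True, z: False, k: False, v: False}
  {q: True, v: True, z: False, k: False}
  {q: True, k: True, z: False, v: False}
  {q: True, v: True, k: True, z: False}
  {q: True, z: True, k: False, v: False}


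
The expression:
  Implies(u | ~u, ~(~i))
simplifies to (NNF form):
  i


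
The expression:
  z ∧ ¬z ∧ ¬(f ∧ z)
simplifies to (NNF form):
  False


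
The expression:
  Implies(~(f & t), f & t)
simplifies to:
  f & t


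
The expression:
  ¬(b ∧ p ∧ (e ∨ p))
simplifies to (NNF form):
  ¬b ∨ ¬p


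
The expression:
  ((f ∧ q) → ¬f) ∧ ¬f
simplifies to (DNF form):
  ¬f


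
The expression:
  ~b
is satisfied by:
  {b: False}


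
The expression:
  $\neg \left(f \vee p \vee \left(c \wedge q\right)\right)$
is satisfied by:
  {c: False, q: False, p: False, f: False}
  {q: True, f: False, c: False, p: False}
  {c: True, f: False, q: False, p: False}


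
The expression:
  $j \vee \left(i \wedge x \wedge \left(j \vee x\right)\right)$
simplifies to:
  $j \vee \left(i \wedge x\right)$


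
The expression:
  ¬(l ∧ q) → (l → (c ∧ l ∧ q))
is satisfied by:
  {q: True, l: False}
  {l: False, q: False}
  {l: True, q: True}


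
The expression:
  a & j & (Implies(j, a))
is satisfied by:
  {a: True, j: True}


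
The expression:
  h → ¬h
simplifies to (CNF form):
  ¬h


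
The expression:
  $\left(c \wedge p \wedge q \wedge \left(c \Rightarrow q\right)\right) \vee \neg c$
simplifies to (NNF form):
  $\left(p \wedge q\right) \vee \neg c$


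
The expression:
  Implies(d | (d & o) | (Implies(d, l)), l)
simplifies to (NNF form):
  l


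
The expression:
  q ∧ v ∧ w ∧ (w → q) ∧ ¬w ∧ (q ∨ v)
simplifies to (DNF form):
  False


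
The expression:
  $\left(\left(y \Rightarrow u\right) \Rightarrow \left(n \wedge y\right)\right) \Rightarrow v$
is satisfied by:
  {v: True, u: True, n: False, y: False}
  {v: True, n: False, u: False, y: False}
  {v: True, u: True, n: True, y: False}
  {v: True, n: True, u: False, y: False}
  {u: True, v: False, n: False, y: False}
  {v: False, n: False, u: False, y: False}
  {u: True, n: True, v: False, y: False}
  {n: True, v: False, u: False, y: False}
  {y: True, u: True, v: True, n: False}
  {y: True, v: True, n: False, u: False}
  {y: True, u: True, v: True, n: True}
  {y: True, v: True, n: True, u: False}
  {y: True, u: True, v: False, n: False}


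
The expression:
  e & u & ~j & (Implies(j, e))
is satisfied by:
  {e: True, u: True, j: False}


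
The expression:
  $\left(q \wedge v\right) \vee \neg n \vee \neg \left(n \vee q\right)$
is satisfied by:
  {q: True, v: True, n: False}
  {q: True, v: False, n: False}
  {v: True, q: False, n: False}
  {q: False, v: False, n: False}
  {n: True, q: True, v: True}


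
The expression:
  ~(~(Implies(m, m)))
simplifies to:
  True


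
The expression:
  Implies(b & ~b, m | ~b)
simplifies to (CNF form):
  True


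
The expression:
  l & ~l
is never true.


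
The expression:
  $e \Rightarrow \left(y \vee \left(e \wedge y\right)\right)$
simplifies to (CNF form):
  $y \vee \neg e$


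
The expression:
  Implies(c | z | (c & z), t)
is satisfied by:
  {t: True, c: False, z: False}
  {t: True, z: True, c: False}
  {t: True, c: True, z: False}
  {t: True, z: True, c: True}
  {z: False, c: False, t: False}


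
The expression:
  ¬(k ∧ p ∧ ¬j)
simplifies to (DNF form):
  j ∨ ¬k ∨ ¬p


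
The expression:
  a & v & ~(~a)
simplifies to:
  a & v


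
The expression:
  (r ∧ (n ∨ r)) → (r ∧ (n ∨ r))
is always true.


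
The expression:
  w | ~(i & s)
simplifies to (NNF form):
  w | ~i | ~s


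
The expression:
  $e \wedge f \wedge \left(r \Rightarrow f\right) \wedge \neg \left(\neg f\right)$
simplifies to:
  $e \wedge f$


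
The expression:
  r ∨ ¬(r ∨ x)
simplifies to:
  r ∨ ¬x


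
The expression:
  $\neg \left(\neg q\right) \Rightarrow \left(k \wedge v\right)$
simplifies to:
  $\left(k \wedge v\right) \vee \neg q$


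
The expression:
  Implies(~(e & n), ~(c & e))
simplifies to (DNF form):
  n | ~c | ~e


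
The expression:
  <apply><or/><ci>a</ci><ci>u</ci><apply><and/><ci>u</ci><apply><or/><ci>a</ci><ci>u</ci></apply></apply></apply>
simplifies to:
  <apply><or/><ci>a</ci><ci>u</ci></apply>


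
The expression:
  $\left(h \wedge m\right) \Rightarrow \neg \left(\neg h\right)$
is always true.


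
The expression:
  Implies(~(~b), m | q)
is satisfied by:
  {q: True, m: True, b: False}
  {q: True, m: False, b: False}
  {m: True, q: False, b: False}
  {q: False, m: False, b: False}
  {b: True, q: True, m: True}
  {b: True, q: True, m: False}
  {b: True, m: True, q: False}


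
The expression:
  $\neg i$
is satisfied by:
  {i: False}


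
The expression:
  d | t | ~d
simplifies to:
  True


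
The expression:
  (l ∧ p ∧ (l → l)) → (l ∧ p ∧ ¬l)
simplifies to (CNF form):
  ¬l ∨ ¬p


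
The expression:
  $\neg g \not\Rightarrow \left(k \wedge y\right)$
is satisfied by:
  {g: False, k: False, y: False}
  {y: True, g: False, k: False}
  {k: True, g: False, y: False}


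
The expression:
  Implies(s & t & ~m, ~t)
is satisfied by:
  {m: True, s: False, t: False}
  {s: False, t: False, m: False}
  {m: True, t: True, s: False}
  {t: True, s: False, m: False}
  {m: True, s: True, t: False}
  {s: True, m: False, t: False}
  {m: True, t: True, s: True}


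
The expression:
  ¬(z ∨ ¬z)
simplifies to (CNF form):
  False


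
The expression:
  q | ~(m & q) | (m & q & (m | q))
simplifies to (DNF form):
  True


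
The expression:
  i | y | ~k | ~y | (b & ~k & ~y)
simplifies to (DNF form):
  True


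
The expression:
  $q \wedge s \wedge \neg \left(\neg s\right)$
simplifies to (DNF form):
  $q \wedge s$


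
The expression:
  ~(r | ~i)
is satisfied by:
  {i: True, r: False}


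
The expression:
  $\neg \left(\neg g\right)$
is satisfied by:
  {g: True}


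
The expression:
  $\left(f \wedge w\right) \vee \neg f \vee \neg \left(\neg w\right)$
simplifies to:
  $w \vee \neg f$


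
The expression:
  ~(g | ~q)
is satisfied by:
  {q: True, g: False}


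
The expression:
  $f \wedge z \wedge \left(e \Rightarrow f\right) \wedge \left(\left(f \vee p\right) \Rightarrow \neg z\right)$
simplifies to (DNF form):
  $\text{False}$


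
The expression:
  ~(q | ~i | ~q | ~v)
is never true.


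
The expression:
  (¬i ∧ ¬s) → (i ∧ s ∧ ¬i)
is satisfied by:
  {i: True, s: True}
  {i: True, s: False}
  {s: True, i: False}


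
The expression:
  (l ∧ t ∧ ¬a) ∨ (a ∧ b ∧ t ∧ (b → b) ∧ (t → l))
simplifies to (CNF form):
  l ∧ t ∧ (b ∨ ¬a)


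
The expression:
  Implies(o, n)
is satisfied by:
  {n: True, o: False}
  {o: False, n: False}
  {o: True, n: True}


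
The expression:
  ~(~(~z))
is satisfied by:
  {z: False}


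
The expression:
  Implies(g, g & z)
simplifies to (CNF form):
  z | ~g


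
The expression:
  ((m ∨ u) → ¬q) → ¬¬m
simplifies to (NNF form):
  m ∨ (q ∧ u)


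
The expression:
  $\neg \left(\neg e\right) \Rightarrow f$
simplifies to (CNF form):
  $f \vee \neg e$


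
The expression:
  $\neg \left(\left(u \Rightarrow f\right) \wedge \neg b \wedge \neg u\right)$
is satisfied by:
  {b: True, u: True}
  {b: True, u: False}
  {u: True, b: False}


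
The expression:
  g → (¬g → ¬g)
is always true.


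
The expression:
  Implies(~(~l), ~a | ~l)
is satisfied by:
  {l: False, a: False}
  {a: True, l: False}
  {l: True, a: False}


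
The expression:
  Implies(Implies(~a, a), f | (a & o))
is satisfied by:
  {o: True, f: True, a: False}
  {o: True, f: False, a: False}
  {f: True, o: False, a: False}
  {o: False, f: False, a: False}
  {a: True, o: True, f: True}
  {a: True, o: True, f: False}
  {a: True, f: True, o: False}


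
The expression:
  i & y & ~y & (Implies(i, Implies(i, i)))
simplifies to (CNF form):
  False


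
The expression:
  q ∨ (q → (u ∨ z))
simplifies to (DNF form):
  True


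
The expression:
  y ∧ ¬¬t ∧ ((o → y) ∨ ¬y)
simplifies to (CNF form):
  t ∧ y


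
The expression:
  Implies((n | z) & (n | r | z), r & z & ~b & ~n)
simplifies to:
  ~n & (r | ~z) & (~b | ~z)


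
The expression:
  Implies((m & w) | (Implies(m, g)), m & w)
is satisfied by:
  {m: True, w: True, g: False}
  {m: True, g: False, w: False}
  {m: True, w: True, g: True}


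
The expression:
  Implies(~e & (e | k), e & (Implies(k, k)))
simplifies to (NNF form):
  e | ~k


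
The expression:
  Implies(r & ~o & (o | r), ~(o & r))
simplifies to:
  True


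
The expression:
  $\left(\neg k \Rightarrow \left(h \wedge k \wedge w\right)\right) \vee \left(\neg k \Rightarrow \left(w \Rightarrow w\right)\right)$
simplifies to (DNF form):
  $\text{True}$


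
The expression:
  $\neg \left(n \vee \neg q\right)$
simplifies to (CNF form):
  $q \wedge \neg n$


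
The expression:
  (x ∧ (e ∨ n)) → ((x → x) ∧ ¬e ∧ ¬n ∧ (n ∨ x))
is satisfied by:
  {e: False, x: False, n: False}
  {n: True, e: False, x: False}
  {e: True, n: False, x: False}
  {n: True, e: True, x: False}
  {x: True, n: False, e: False}


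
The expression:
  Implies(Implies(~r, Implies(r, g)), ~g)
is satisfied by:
  {g: False}


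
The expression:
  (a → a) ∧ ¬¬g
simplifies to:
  g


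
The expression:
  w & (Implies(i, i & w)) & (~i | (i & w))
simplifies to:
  w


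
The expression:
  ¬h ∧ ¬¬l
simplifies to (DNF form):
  l ∧ ¬h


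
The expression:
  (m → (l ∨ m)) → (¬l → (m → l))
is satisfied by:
  {l: True, m: False}
  {m: False, l: False}
  {m: True, l: True}


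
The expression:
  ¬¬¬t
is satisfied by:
  {t: False}


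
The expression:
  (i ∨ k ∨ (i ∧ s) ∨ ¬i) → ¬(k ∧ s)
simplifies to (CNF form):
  ¬k ∨ ¬s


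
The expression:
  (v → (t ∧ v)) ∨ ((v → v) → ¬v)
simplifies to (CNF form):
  t ∨ ¬v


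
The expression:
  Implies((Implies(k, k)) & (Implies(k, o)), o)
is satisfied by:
  {k: True, o: True}
  {k: True, o: False}
  {o: True, k: False}


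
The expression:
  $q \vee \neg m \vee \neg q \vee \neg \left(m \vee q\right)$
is always true.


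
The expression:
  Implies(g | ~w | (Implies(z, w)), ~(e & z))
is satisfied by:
  {e: False, z: False}
  {z: True, e: False}
  {e: True, z: False}


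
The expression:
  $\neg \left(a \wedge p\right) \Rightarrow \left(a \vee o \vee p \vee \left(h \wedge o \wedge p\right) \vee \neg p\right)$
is always true.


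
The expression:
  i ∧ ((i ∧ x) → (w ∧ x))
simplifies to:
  i ∧ (w ∨ ¬x)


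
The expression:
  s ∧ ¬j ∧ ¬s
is never true.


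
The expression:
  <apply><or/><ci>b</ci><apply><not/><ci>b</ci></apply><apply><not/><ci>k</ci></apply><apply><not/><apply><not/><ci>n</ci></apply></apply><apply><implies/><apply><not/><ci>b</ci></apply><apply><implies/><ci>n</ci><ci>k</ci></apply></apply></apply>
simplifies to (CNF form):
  <true/>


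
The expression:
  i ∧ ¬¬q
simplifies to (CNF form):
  i ∧ q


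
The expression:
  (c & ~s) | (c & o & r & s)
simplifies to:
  c & (o | ~s) & (r | ~s)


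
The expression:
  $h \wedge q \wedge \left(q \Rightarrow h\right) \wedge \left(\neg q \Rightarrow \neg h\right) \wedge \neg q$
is never true.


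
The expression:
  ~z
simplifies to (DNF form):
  ~z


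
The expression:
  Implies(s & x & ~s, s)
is always true.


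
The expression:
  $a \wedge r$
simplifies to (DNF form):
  $a \wedge r$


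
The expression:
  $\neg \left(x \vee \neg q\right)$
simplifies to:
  $q \wedge \neg x$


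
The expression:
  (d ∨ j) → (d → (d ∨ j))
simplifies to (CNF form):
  True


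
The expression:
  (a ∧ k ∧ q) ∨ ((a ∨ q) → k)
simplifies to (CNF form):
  (k ∨ ¬a) ∧ (k ∨ ¬q)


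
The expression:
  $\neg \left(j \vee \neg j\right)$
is never true.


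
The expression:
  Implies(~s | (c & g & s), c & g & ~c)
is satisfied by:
  {s: True, g: False, c: False}
  {s: True, c: True, g: False}
  {s: True, g: True, c: False}


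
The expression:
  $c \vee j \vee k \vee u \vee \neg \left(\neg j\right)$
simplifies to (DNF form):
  $c \vee j \vee k \vee u$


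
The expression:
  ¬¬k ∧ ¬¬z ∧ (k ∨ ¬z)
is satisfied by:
  {z: True, k: True}


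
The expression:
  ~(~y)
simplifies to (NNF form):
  y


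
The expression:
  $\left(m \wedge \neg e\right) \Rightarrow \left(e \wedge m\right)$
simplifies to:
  $e \vee \neg m$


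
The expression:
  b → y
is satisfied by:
  {y: True, b: False}
  {b: False, y: False}
  {b: True, y: True}


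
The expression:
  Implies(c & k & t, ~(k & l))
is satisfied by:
  {l: False, k: False, t: False, c: False}
  {c: True, l: False, k: False, t: False}
  {t: True, l: False, k: False, c: False}
  {c: True, t: True, l: False, k: False}
  {k: True, c: False, l: False, t: False}
  {c: True, k: True, l: False, t: False}
  {t: True, k: True, c: False, l: False}
  {c: True, t: True, k: True, l: False}
  {l: True, t: False, k: False, c: False}
  {c: True, l: True, t: False, k: False}
  {t: True, l: True, c: False, k: False}
  {c: True, t: True, l: True, k: False}
  {k: True, l: True, t: False, c: False}
  {c: True, k: True, l: True, t: False}
  {t: True, k: True, l: True, c: False}


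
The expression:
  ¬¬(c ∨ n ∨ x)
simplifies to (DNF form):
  c ∨ n ∨ x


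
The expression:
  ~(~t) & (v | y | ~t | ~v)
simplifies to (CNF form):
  t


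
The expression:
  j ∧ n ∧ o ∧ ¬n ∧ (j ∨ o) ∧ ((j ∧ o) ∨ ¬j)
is never true.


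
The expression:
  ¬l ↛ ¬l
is never true.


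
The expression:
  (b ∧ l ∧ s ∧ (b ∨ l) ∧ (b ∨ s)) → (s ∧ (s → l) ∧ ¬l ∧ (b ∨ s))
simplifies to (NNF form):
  ¬b ∨ ¬l ∨ ¬s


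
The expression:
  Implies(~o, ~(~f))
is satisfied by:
  {o: True, f: True}
  {o: True, f: False}
  {f: True, o: False}


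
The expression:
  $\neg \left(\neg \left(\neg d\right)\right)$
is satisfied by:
  {d: False}


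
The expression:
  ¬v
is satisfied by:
  {v: False}


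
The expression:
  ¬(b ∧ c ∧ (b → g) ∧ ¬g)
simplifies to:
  True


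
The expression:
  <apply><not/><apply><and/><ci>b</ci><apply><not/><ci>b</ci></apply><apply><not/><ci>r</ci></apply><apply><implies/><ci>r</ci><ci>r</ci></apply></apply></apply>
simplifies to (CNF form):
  <true/>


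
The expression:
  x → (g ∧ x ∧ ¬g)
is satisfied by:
  {x: False}


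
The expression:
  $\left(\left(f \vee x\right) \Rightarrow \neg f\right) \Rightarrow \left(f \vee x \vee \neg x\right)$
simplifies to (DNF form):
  $\text{True}$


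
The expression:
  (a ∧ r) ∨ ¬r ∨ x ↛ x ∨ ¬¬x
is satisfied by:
  {a: True, x: True, r: False}
  {a: True, x: False, r: False}
  {x: True, a: False, r: False}
  {a: False, x: False, r: False}
  {a: True, r: True, x: True}
  {a: True, r: True, x: False}
  {r: True, x: True, a: False}


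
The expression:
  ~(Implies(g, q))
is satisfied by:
  {g: True, q: False}


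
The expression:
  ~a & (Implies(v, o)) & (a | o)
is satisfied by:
  {o: True, a: False}


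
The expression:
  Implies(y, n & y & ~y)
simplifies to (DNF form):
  ~y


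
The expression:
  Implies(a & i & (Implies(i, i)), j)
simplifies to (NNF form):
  j | ~a | ~i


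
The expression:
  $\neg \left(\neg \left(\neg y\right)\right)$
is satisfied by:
  {y: False}


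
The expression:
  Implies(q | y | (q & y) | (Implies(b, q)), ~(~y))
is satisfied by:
  {y: True, b: True, q: False}
  {y: True, b: False, q: False}
  {y: True, q: True, b: True}
  {y: True, q: True, b: False}
  {b: True, q: False, y: False}


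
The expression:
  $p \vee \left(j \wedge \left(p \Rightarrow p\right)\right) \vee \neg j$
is always true.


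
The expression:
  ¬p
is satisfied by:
  {p: False}


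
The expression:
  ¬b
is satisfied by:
  {b: False}


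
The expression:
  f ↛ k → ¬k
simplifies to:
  True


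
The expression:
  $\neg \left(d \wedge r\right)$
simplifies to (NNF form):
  $\neg d \vee \neg r$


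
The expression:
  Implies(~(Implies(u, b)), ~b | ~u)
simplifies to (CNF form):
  True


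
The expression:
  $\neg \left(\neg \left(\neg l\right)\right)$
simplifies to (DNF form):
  $\neg l$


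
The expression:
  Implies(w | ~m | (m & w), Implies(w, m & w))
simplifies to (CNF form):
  m | ~w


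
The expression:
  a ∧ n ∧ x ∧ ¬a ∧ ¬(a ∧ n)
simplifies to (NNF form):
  False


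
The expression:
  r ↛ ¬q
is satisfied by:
  {r: True, q: True}


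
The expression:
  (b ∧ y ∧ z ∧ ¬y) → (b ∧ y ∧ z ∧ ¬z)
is always true.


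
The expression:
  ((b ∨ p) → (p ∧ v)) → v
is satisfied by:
  {b: True, v: True, p: True}
  {b: True, v: True, p: False}
  {b: True, p: True, v: False}
  {b: True, p: False, v: False}
  {v: True, p: True, b: False}
  {v: True, p: False, b: False}
  {p: True, v: False, b: False}


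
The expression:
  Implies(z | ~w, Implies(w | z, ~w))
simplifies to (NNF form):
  ~w | ~z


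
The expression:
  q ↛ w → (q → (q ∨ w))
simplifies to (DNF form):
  True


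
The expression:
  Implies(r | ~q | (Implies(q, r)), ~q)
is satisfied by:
  {q: False, r: False}
  {r: True, q: False}
  {q: True, r: False}


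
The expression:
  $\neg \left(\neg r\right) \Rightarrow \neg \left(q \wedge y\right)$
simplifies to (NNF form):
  $\neg q \vee \neg r \vee \neg y$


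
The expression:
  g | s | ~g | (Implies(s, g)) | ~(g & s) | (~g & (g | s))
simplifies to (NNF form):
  True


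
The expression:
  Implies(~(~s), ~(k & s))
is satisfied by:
  {s: False, k: False}
  {k: True, s: False}
  {s: True, k: False}


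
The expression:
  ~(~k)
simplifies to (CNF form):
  k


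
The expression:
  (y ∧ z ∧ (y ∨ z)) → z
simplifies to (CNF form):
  True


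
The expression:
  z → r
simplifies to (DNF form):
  r ∨ ¬z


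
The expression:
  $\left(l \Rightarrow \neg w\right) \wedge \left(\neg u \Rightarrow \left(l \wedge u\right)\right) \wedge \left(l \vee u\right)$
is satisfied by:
  {u: True, l: False, w: False}
  {u: True, w: True, l: False}
  {u: True, l: True, w: False}


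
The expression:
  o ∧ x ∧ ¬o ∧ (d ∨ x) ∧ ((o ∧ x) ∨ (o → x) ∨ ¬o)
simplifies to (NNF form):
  False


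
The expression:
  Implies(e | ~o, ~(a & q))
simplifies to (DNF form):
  ~a | ~q | (o & ~e)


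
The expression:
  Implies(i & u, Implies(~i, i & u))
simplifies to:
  True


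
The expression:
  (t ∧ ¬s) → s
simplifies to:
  s ∨ ¬t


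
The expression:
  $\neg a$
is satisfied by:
  {a: False}


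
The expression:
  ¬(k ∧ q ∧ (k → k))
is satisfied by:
  {k: False, q: False}
  {q: True, k: False}
  {k: True, q: False}


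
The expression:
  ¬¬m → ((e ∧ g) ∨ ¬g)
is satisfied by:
  {e: True, g: False, m: False}
  {g: False, m: False, e: False}
  {e: True, m: True, g: False}
  {m: True, g: False, e: False}
  {e: True, g: True, m: False}
  {g: True, e: False, m: False}
  {e: True, m: True, g: True}


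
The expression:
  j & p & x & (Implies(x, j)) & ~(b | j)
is never true.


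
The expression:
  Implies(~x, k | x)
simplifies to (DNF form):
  k | x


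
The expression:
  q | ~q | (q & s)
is always true.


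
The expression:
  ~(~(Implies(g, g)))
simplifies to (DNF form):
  True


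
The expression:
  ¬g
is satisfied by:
  {g: False}


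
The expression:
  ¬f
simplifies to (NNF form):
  ¬f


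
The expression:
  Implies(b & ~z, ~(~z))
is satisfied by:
  {z: True, b: False}
  {b: False, z: False}
  {b: True, z: True}


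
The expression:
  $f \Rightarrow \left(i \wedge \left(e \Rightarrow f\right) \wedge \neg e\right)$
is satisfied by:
  {i: True, f: False, e: False}
  {i: False, f: False, e: False}
  {e: True, i: True, f: False}
  {e: True, i: False, f: False}
  {f: True, i: True, e: False}


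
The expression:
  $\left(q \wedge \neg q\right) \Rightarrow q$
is always true.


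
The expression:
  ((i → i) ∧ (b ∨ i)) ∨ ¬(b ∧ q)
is always true.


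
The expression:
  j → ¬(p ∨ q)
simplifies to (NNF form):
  (¬p ∧ ¬q) ∨ ¬j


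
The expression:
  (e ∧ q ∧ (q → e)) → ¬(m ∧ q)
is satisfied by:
  {m: False, q: False, e: False}
  {e: True, m: False, q: False}
  {q: True, m: False, e: False}
  {e: True, q: True, m: False}
  {m: True, e: False, q: False}
  {e: True, m: True, q: False}
  {q: True, m: True, e: False}


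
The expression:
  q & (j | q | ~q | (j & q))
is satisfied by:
  {q: True}


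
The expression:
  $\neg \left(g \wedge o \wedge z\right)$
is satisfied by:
  {g: False, z: False, o: False}
  {o: True, g: False, z: False}
  {z: True, g: False, o: False}
  {o: True, z: True, g: False}
  {g: True, o: False, z: False}
  {o: True, g: True, z: False}
  {z: True, g: True, o: False}


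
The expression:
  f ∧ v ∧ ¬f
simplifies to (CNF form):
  False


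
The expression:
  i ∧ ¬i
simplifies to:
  False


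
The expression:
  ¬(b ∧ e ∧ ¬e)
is always true.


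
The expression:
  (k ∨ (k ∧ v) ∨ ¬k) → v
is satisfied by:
  {v: True}


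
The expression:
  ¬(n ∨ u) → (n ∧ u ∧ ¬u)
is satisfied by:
  {n: True, u: True}
  {n: True, u: False}
  {u: True, n: False}


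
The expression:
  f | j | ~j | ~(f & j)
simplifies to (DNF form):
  True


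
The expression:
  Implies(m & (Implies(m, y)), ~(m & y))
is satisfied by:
  {m: False, y: False}
  {y: True, m: False}
  {m: True, y: False}


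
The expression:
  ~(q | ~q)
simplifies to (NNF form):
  False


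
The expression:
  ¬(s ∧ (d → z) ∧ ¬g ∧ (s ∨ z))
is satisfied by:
  {d: True, g: True, z: False, s: False}
  {g: True, z: False, s: False, d: False}
  {d: True, g: True, z: True, s: False}
  {g: True, z: True, s: False, d: False}
  {d: True, z: False, s: False, g: False}
  {d: False, z: False, s: False, g: False}
  {d: True, z: True, s: False, g: False}
  {z: True, d: False, s: False, g: False}
  {d: True, s: True, g: True, z: False}
  {s: True, g: True, d: False, z: False}
  {d: True, s: True, g: True, z: True}
  {s: True, g: True, z: True, d: False}
  {s: True, d: True, g: False, z: False}


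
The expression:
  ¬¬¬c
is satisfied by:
  {c: False}


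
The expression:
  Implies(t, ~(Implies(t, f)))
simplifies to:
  ~f | ~t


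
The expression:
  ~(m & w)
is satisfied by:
  {w: False, m: False}
  {m: True, w: False}
  {w: True, m: False}


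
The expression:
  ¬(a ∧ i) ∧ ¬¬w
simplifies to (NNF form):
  w ∧ (¬a ∨ ¬i)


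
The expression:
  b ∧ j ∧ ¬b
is never true.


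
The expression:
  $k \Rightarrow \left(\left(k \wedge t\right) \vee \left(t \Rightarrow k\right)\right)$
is always true.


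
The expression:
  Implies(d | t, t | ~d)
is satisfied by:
  {t: True, d: False}
  {d: False, t: False}
  {d: True, t: True}


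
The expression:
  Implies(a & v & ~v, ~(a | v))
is always true.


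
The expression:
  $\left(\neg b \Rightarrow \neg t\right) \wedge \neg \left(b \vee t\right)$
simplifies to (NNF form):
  $\neg b \wedge \neg t$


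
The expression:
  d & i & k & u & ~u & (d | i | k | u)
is never true.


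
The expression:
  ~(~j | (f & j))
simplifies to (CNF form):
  j & ~f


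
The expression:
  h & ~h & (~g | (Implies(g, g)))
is never true.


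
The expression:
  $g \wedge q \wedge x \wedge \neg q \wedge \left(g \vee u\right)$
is never true.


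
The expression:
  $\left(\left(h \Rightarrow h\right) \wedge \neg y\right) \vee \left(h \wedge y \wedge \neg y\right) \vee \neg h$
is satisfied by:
  {h: False, y: False}
  {y: True, h: False}
  {h: True, y: False}
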